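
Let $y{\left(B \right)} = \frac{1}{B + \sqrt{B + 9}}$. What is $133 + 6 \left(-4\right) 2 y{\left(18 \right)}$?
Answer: $\frac{1431}{11} + \frac{16 \sqrt{3}}{33} \approx 130.93$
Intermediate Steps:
$y{\left(B \right)} = \frac{1}{B + \sqrt{9 + B}}$
$133 + 6 \left(-4\right) 2 y{\left(18 \right)} = 133 + \frac{6 \left(-4\right) 2}{18 + \sqrt{9 + 18}} = 133 + \frac{\left(-24\right) 2}{18 + \sqrt{27}} = 133 - \frac{48}{18 + 3 \sqrt{3}}$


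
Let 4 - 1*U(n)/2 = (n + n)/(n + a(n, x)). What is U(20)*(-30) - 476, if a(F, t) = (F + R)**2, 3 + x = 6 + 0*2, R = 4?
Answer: -106084/149 ≈ -711.97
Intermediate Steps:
x = 3 (x = -3 + (6 + 0*2) = -3 + (6 + 0) = -3 + 6 = 3)
a(F, t) = (4 + F)**2 (a(F, t) = (F + 4)**2 = (4 + F)**2)
U(n) = 8 - 4*n/(n + (4 + n)**2) (U(n) = 8 - 2*(n + n)/(n + (4 + n)**2) = 8 - 2*2*n/(n + (4 + n)**2) = 8 - 4*n/(n + (4 + n)**2))
U(20)*(-30) - 476 = (4*(20 + 2*(4 + 20)**2)/(20 + (4 + 20)**2))*(-30) - 476 = (4*(20 + 2*24**2)/(20 + 24**2))*(-30) - 476 = (4*(20 + 2*576)/(20 + 576))*(-30) - 476 = (4*(20 + 1152)/596)*(-30) - 476 = (4*(1/596)*1172)*(-30) - 476 = (1172/149)*(-30) - 476 = -35160/149 - 476 = -106084/149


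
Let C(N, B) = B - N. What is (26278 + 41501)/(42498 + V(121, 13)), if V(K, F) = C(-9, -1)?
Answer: 67779/42506 ≈ 1.5946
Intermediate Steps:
V(K, F) = 8 (V(K, F) = -1 - 1*(-9) = -1 + 9 = 8)
(26278 + 41501)/(42498 + V(121, 13)) = (26278 + 41501)/(42498 + 8) = 67779/42506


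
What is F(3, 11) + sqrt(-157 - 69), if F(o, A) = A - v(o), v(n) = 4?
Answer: 7 + I*sqrt(226) ≈ 7.0 + 15.033*I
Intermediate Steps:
F(o, A) = -4 + A (F(o, A) = A - 1*4 = A - 4 = -4 + A)
F(3, 11) + sqrt(-157 - 69) = (-4 + 11) + sqrt(-157 - 69) = 7 + sqrt(-226) = 7 + I*sqrt(226)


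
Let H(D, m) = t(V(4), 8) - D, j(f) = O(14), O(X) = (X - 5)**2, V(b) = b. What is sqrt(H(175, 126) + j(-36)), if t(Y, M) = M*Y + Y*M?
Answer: I*sqrt(30) ≈ 5.4772*I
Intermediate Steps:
O(X) = (-5 + X)**2
j(f) = 81 (j(f) = (-5 + 14)**2 = 9**2 = 81)
t(Y, M) = 2*M*Y (t(Y, M) = M*Y + M*Y = 2*M*Y)
H(D, m) = 64 - D (H(D, m) = 2*8*4 - D = 64 - D)
sqrt(H(175, 126) + j(-36)) = sqrt((64 - 1*175) + 81) = sqrt((64 - 175) + 81) = sqrt(-111 + 81) = sqrt(-30) = I*sqrt(30)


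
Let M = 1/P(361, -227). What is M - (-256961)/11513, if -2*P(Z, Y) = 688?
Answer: 88383071/3960472 ≈ 22.316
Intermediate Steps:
P(Z, Y) = -344 (P(Z, Y) = -½*688 = -344)
M = -1/344 (M = 1/(-344) = -1/344 ≈ -0.0029070)
M - (-256961)/11513 = -1/344 - (-256961)/11513 = -1/344 - 1*(-256961/11513) = -1/344 + 256961/11513 = 88383071/3960472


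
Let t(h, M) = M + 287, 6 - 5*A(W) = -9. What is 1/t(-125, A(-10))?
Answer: 1/290 ≈ 0.0034483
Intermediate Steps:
A(W) = 3 (A(W) = 6/5 - ⅕*(-9) = 6/5 + 9/5 = 3)
t(h, M) = 287 + M
1/t(-125, A(-10)) = 1/(287 + 3) = 1/290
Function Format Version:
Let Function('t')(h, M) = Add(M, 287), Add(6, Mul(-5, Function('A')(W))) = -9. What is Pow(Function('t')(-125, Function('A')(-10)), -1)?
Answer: Rational(1, 290) ≈ 0.0034483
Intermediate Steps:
Function('A')(W) = 3 (Function('A')(W) = Add(Rational(6, 5), Mul(Rational(-1, 5), -9)) = Add(Rational(6, 5), Rational(9, 5)) = 3)
Function('t')(h, M) = Add(287, M)
Pow(Function('t')(-125, Function('A')(-10)), -1) = Pow(Add(287, 3), -1) = Pow(290, -1) = Rational(1, 290)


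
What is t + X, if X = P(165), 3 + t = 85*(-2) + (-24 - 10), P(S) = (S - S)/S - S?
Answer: -372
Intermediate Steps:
P(S) = -S (P(S) = 0/S - S = 0 - S = -S)
t = -207 (t = -3 + (85*(-2) + (-24 - 10)) = -3 + (-170 - 34) = -3 - 204 = -207)
X = -165 (X = -1*165 = -165)
t + X = -207 - 165 = -372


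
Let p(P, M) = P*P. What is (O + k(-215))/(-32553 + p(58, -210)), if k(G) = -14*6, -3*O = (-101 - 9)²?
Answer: 12352/87567 ≈ 0.14106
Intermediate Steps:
O = -12100/3 (O = -(-101 - 9)²/3 = -⅓*(-110)² = -⅓*12100 = -12100/3 ≈ -4033.3)
p(P, M) = P²
k(G) = -84
(O + k(-215))/(-32553 + p(58, -210)) = (-12100/3 - 84)/(-32553 + 58²) = -12352/(3*(-32553 + 3364)) = -12352/3/(-29189) = -12352/3*(-1/29189) = 12352/87567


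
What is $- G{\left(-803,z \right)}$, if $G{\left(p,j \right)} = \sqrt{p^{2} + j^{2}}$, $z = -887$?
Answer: $- \sqrt{1431578} \approx -1196.5$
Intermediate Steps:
$G{\left(p,j \right)} = \sqrt{j^{2} + p^{2}}$
$- G{\left(-803,z \right)} = - \sqrt{\left(-887\right)^{2} + \left(-803\right)^{2}} = - \sqrt{786769 + 644809} = - \sqrt{1431578}$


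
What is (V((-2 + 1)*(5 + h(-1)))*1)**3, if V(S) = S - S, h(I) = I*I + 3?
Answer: 0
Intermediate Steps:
h(I) = 3 + I**2 (h(I) = I**2 + 3 = 3 + I**2)
V(S) = 0
(V((-2 + 1)*(5 + h(-1)))*1)**3 = (0*1)**3 = 0**3 = 0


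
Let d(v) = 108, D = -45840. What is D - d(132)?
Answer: -45948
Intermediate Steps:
D - d(132) = -45840 - 1*108 = -45840 - 108 = -45948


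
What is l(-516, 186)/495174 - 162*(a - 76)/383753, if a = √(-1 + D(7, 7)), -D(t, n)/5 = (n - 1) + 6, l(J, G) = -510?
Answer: 983478043/31670751337 - 162*I*√61/383753 ≈ 0.031053 - 0.0032971*I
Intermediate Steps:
D(t, n) = -25 - 5*n (D(t, n) = -5*((n - 1) + 6) = -5*((-1 + n) + 6) = -5*(5 + n) = -25 - 5*n)
a = I*√61 (a = √(-1 + (-25 - 5*7)) = √(-1 + (-25 - 35)) = √(-1 - 60) = √(-61) = I*√61 ≈ 7.8102*I)
l(-516, 186)/495174 - 162*(a - 76)/383753 = -510/495174 - 162*(I*√61 - 76)/383753 = -510*1/495174 - 162*(-76 + I*√61)*(1/383753) = -85/82529 + (12312 - 162*I*√61)*(1/383753) = -85/82529 + (12312/383753 - 162*I*√61/383753) = 983478043/31670751337 - 162*I*√61/383753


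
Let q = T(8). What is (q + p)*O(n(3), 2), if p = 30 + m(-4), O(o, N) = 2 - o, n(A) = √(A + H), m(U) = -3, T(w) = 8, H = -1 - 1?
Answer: 35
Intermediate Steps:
H = -2
q = 8
n(A) = √(-2 + A) (n(A) = √(A - 2) = √(-2 + A))
p = 27 (p = 30 - 3 = 27)
(q + p)*O(n(3), 2) = (8 + 27)*(2 - √(-2 + 3)) = 35*(2 - √1) = 35*(2 - 1*1) = 35*(2 - 1) = 35*1 = 35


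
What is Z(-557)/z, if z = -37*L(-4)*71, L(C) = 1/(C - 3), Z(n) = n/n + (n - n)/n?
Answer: 7/2627 ≈ 0.0026646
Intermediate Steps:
Z(n) = 1 (Z(n) = 1 + 0/n = 1 + 0 = 1)
L(C) = 1/(-3 + C)
z = 2627/7 (z = -37/(-3 - 4)*71 = -37/(-7)*71 = -37*(-⅐)*71 = (37/7)*71 = 2627/7 ≈ 375.29)
Z(-557)/z = 1/(2627/7) = 1*(7/2627) = 7/2627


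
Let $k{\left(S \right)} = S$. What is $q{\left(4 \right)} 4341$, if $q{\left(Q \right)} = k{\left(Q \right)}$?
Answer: $17364$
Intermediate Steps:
$q{\left(Q \right)} = Q$
$q{\left(4 \right)} 4341 = 4 \cdot 4341 = 17364$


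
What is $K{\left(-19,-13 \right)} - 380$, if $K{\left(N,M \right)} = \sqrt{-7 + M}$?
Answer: $-380 + 2 i \sqrt{5} \approx -380.0 + 4.4721 i$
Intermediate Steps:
$K{\left(-19,-13 \right)} - 380 = \sqrt{-7 - 13} - 380 = \sqrt{-20} - 380 = 2 i \sqrt{5} - 380 = -380 + 2 i \sqrt{5}$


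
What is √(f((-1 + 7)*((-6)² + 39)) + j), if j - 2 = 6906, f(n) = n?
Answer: √7358 ≈ 85.779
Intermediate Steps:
j = 6908 (j = 2 + 6906 = 6908)
√(f((-1 + 7)*((-6)² + 39)) + j) = √((-1 + 7)*((-6)² + 39) + 6908) = √(6*(36 + 39) + 6908) = √(6*75 + 6908) = √(450 + 6908) = √7358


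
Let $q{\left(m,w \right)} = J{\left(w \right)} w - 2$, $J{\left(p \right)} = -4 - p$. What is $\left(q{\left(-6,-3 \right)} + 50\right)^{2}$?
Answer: $2601$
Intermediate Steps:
$q{\left(m,w \right)} = -2 + w \left(-4 - w\right)$ ($q{\left(m,w \right)} = \left(-4 - w\right) w - 2 = w \left(-4 - w\right) - 2 = -2 + w \left(-4 - w\right)$)
$\left(q{\left(-6,-3 \right)} + 50\right)^{2} = \left(\left(-2 - - 3 \left(4 - 3\right)\right) + 50\right)^{2} = \left(\left(-2 - \left(-3\right) 1\right) + 50\right)^{2} = \left(\left(-2 + 3\right) + 50\right)^{2} = \left(1 + 50\right)^{2} = 51^{2} = 2601$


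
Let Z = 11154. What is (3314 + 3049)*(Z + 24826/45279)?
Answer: 357082221944/5031 ≈ 7.0976e+7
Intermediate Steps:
(3314 + 3049)*(Z + 24826/45279) = (3314 + 3049)*(11154 + 24826/45279) = 6363*(11154 + 24826*(1/45279)) = 6363*(11154 + 24826/45279) = 6363*(505066792/45279) = 357082221944/5031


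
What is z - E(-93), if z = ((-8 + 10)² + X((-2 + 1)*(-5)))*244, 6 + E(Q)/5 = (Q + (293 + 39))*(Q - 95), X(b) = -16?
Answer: 221762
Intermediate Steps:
E(Q) = -30 + 5*(-95 + Q)*(332 + Q) (E(Q) = -30 + 5*((Q + (293 + 39))*(Q - 95)) = -30 + 5*((Q + 332)*(-95 + Q)) = -30 + 5*((332 + Q)*(-95 + Q)) = -30 + 5*((-95 + Q)*(332 + Q)) = -30 + 5*(-95 + Q)*(332 + Q))
z = -2928 (z = ((-8 + 10)² - 16)*244 = (2² - 16)*244 = (4 - 16)*244 = -12*244 = -2928)
z - E(-93) = -2928 - (-157730 + 5*(-93)² + 1185*(-93)) = -2928 - (-157730 + 5*8649 - 110205) = -2928 - (-157730 + 43245 - 110205) = -2928 - 1*(-224690) = -2928 + 224690 = 221762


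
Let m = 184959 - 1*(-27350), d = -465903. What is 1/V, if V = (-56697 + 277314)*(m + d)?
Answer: -1/55947147498 ≈ -1.7874e-11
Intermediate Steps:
m = 212309 (m = 184959 + 27350 = 212309)
V = -55947147498 (V = (-56697 + 277314)*(212309 - 465903) = 220617*(-253594) = -55947147498)
1/V = 1/(-55947147498) = -1/55947147498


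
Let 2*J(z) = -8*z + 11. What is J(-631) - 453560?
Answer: -902061/2 ≈ -4.5103e+5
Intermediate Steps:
J(z) = 11/2 - 4*z (J(z) = (-8*z + 11)/2 = (11 - 8*z)/2 = 11/2 - 4*z)
J(-631) - 453560 = (11/2 - 4*(-631)) - 453560 = (11/2 + 2524) - 453560 = 5059/2 - 453560 = -902061/2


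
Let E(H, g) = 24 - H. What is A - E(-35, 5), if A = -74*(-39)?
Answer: 2827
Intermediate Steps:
A = 2886
A - E(-35, 5) = 2886 - (24 - 1*(-35)) = 2886 - (24 + 35) = 2886 - 1*59 = 2886 - 59 = 2827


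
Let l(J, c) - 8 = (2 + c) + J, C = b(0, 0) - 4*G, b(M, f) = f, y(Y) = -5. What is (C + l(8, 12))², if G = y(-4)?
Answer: 2500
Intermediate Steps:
G = -5
C = 20 (C = 0 - 4*(-5) = 0 + 20 = 20)
l(J, c) = 10 + J + c (l(J, c) = 8 + ((2 + c) + J) = 8 + (2 + J + c) = 10 + J + c)
(C + l(8, 12))² = (20 + (10 + 8 + 12))² = (20 + 30)² = 50² = 2500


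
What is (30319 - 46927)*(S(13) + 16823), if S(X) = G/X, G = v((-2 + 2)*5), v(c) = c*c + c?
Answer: -279396384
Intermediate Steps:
v(c) = c + c**2 (v(c) = c**2 + c = c + c**2)
G = 0 (G = ((-2 + 2)*5)*(1 + (-2 + 2)*5) = (0*5)*(1 + 0*5) = 0*(1 + 0) = 0*1 = 0)
S(X) = 0 (S(X) = 0/X = 0)
(30319 - 46927)*(S(13) + 16823) = (30319 - 46927)*(0 + 16823) = -16608*16823 = -279396384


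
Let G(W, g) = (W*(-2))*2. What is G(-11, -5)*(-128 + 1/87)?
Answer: -489940/87 ≈ -5631.5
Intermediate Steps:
G(W, g) = -4*W (G(W, g) = -2*W*2 = -4*W)
G(-11, -5)*(-128 + 1/87) = (-4*(-11))*(-128 + 1/87) = 44*(-128 + 1/87) = 44*(-11135/87) = -489940/87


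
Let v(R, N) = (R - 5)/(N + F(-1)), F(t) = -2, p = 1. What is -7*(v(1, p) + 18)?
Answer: -154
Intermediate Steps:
v(R, N) = (-5 + R)/(-2 + N) (v(R, N) = (R - 5)/(N - 2) = (-5 + R)/(-2 + N))
-7*(v(1, p) + 18) = -7*((-5 + 1)/(-2 + 1) + 18) = -7*(-4/(-1) + 18) = -7*(-1*(-4) + 18) = -7*(4 + 18) = -7*22 = -154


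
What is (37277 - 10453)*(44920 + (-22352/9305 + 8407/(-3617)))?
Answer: 40549217299751944/33656185 ≈ 1.2048e+9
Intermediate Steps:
(37277 - 10453)*(44920 + (-22352/9305 + 8407/(-3617))) = 26824*(44920 + (-22352*1/9305 + 8407*(-1/3617))) = 26824*(44920 + (-22352/9305 - 8407/3617)) = 26824*(44920 - 159074319/33656185) = 26824*(1511676755881/33656185) = 40549217299751944/33656185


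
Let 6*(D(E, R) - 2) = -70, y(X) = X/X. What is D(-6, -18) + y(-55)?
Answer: -26/3 ≈ -8.6667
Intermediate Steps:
y(X) = 1
D(E, R) = -29/3 (D(E, R) = 2 + (⅙)*(-70) = 2 - 35/3 = -29/3)
D(-6, -18) + y(-55) = -29/3 + 1 = -26/3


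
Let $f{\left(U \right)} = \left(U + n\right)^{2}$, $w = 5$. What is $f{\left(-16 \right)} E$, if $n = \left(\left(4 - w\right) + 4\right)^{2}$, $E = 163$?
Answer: $7987$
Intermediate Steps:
$n = 9$ ($n = \left(\left(4 - 5\right) + 4\right)^{2} = \left(-1 + 4\right)^{2} = 3^{2} = 9$)
$f{\left(U \right)} = \left(9 + U\right)^{2}$ ($f{\left(U \right)} = \left(U + 9\right)^{2} = \left(9 + U\right)^{2}$)
$f{\left(-16 \right)} E = \left(9 - 16\right)^{2} \cdot 163 = \left(-7\right)^{2} \cdot 163 = 49 \cdot 163 = 7987$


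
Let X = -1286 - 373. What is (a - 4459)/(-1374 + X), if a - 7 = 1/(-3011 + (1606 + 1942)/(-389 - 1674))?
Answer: 27670254995/18850825953 ≈ 1.4679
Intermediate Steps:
X = -1659
a = 43504624/6215241 (a = 7 + 1/(-3011 + (1606 + 1942)/(-389 - 1674)) = 7 + 1/(-3011 + 3548/(-2063)) = 7 + 1/(-3011 + 3548*(-1/2063)) = 7 + 1/(-3011 - 3548/2063) = 7 + 1/(-6215241/2063) = 7 - 2063/6215241 = 43504624/6215241 ≈ 6.9997)
(a - 4459)/(-1374 + X) = (43504624/6215241 - 4459)/(-1374 - 1659) = -27670254995/6215241/(-3033) = -27670254995/6215241*(-1/3033) = 27670254995/18850825953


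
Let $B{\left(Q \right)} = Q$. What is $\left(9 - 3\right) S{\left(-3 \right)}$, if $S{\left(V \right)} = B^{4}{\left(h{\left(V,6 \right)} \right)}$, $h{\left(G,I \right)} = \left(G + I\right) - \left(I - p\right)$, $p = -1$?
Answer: $1536$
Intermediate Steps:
$h{\left(G,I \right)} = -1 + G$ ($h{\left(G,I \right)} = \left(G + I\right) - \left(1 + I\right) = -1 + G$)
$S{\left(V \right)} = \left(-1 + V\right)^{4}$
$\left(9 - 3\right) S{\left(-3 \right)} = \left(9 - 3\right) \left(-1 - 3\right)^{4} = 6 \left(-4\right)^{4} = 6 \cdot 256 = 1536$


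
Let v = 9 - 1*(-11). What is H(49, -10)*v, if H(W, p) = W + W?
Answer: 1960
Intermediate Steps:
H(W, p) = 2*W
v = 20 (v = 9 + 11 = 20)
H(49, -10)*v = (2*49)*20 = 98*20 = 1960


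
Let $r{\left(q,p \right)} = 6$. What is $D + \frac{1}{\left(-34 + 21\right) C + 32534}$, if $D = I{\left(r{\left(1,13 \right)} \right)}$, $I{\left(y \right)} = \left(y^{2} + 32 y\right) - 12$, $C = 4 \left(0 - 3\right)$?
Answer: $\frac{7061041}{32690} \approx 216.0$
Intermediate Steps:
$C = -12$ ($C = 4 \left(-3\right) = -12$)
$I{\left(y \right)} = -12 + y^{2} + 32 y$
$D = 216$ ($D = -12 + 6^{2} + 32 \cdot 6 = -12 + 36 + 192 = 216$)
$D + \frac{1}{\left(-34 + 21\right) C + 32534} = 216 + \frac{1}{\left(-34 + 21\right) \left(-12\right) + 32534} = 216 + \frac{1}{\left(-13\right) \left(-12\right) + 32534} = 216 + \frac{1}{156 + 32534} = 216 + \frac{1}{32690} = \frac{7061041}{32690}$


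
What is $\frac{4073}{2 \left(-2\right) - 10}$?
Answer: $- \frac{4073}{14} \approx -290.93$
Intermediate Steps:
$\frac{4073}{2 \left(-2\right) - 10} = \frac{4073}{-4 - 10} = \frac{4073}{-14} = 4073 \left(- \frac{1}{14}\right) = - \frac{4073}{14}$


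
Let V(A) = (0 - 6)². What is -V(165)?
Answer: -36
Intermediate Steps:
V(A) = 36 (V(A) = (-6)² = 36)
-V(165) = -1*36 = -36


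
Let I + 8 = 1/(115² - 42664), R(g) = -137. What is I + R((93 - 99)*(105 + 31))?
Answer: -4268656/29439 ≈ -145.00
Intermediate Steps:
I = -235513/29439 (I = -8 + 1/(115² - 42664) = -8 + 1/(13225 - 42664) = -8 + 1/(-29439) = -8 - 1/29439 = -235513/29439 ≈ -8.0000)
I + R((93 - 99)*(105 + 31)) = -235513/29439 - 137 = -4268656/29439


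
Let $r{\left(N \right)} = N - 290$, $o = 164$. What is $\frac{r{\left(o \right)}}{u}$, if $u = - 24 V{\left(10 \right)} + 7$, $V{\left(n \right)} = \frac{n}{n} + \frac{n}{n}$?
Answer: $\frac{126}{41} \approx 3.0732$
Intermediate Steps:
$V{\left(n \right)} = 2$ ($V{\left(n \right)} = 1 + 1 = 2$)
$r{\left(N \right)} = -290 + N$
$u = -41$ ($u = \left(-24\right) 2 + 7 = -48 + 7 = -41$)
$\frac{r{\left(o \right)}}{u} = \frac{-290 + 164}{-41} = \left(-126\right) \left(- \frac{1}{41}\right) = \frac{126}{41}$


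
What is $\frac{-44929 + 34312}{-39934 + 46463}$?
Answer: $- \frac{10617}{6529} \approx -1.6261$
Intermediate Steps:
$\frac{-44929 + 34312}{-39934 + 46463} = - \frac{10617}{6529}$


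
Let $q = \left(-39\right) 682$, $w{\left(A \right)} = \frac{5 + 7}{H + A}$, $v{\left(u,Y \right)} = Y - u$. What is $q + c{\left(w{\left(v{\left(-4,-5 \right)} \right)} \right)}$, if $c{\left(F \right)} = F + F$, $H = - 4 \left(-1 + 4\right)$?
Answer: $- \frac{345798}{13} \approx -26600.0$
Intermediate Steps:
$H = -12$ ($H = \left(-4\right) 3 = -12$)
$w{\left(A \right)} = \frac{12}{-12 + A}$ ($w{\left(A \right)} = \frac{5 + 7}{-12 + A} = \frac{12}{-12 + A}$)
$q = -26598$
$c{\left(F \right)} = 2 F$
$q + c{\left(w{\left(v{\left(-4,-5 \right)} \right)} \right)} = -26598 + 2 \frac{12}{-12 - 1} = -26598 + 2 \frac{12}{-13} = -26598 + 2 \cdot 12 \left(- \frac{1}{13}\right) = -26598 + 2 \left(- \frac{12}{13}\right) = -26598 - \frac{24}{13} = - \frac{345798}{13}$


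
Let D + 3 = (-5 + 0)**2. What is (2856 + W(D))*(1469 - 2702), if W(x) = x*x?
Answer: -4118220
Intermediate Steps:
D = 22 (D = -3 + (-5 + 0)**2 = -3 + (-5)**2 = -3 + 25 = 22)
W(x) = x**2
(2856 + W(D))*(1469 - 2702) = (2856 + 22**2)*(1469 - 2702) = (2856 + 484)*(-1233) = 3340*(-1233) = -4118220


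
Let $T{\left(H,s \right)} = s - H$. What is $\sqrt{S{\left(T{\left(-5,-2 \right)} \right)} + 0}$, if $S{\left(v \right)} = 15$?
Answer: $\sqrt{15} \approx 3.873$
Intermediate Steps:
$\sqrt{S{\left(T{\left(-5,-2 \right)} \right)} + 0} = \sqrt{15 + 0} = \sqrt{15}$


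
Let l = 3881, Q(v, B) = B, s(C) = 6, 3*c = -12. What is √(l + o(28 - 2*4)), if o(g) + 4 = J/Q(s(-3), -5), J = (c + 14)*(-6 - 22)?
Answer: 3*√437 ≈ 62.714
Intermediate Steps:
c = -4 (c = (⅓)*(-12) = -4)
J = -280 (J = (-4 + 14)*(-6 - 22) = 10*(-28) = -280)
o(g) = 52 (o(g) = -4 - 280/(-5) = -4 - 280*(-⅕) = -4 + 56 = 52)
√(l + o(28 - 2*4)) = √(3881 + 52) = √3933 = 3*√437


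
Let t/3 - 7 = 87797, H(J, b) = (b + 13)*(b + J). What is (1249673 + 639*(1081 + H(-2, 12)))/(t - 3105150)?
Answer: -15673/21207 ≈ -0.73905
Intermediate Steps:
H(J, b) = (13 + b)*(J + b)
t = 263412 (t = 21 + 3*87797 = 21 + 263391 = 263412)
(1249673 + 639*(1081 + H(-2, 12)))/(t - 3105150) = (1249673 + 639*(1081 + (12² + 13*(-2) + 13*12 - 2*12)))/(263412 - 3105150) = (1249673 + 639*(1081 + (144 - 26 + 156 - 24)))/(-2841738) = (1249673 + 639*(1081 + 250))*(-1/2841738) = (1249673 + 639*1331)*(-1/2841738) = (1249673 + 850509)*(-1/2841738) = 2100182*(-1/2841738) = -15673/21207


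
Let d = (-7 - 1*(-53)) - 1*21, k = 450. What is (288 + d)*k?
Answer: 140850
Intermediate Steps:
d = 25 (d = (-7 + 53) - 21 = 46 - 21 = 25)
(288 + d)*k = (288 + 25)*450 = 313*450 = 140850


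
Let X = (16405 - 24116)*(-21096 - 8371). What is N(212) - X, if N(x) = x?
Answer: -227219825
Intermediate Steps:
X = 227220037 (X = -7711*(-29467) = 227220037)
N(212) - X = 212 - 1*227220037 = 212 - 227220037 = -227219825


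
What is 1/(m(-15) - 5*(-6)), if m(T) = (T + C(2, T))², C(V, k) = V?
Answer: 1/199 ≈ 0.0050251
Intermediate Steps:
m(T) = (2 + T)² (m(T) = (T + 2)² = (2 + T)²)
1/(m(-15) - 5*(-6)) = 1/((2 - 15)² - 5*(-6)) = 1/((-13)² + 30) = 1/(169 + 30) = 1/199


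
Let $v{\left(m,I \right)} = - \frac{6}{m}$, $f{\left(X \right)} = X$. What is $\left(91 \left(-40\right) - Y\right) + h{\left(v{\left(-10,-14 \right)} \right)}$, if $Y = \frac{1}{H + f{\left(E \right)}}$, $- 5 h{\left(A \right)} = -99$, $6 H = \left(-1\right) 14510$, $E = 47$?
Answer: $- \frac{128770499}{35570} \approx -3620.2$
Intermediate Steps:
$H = - \frac{7255}{3}$ ($H = \frac{\left(-1\right) 14510}{6} = \frac{1}{6} \left(-14510\right) = - \frac{7255}{3} \approx -2418.3$)
$h{\left(A \right)} = \frac{99}{5}$ ($h{\left(A \right)} = \left(- \frac{1}{5}\right) \left(-99\right) = \frac{99}{5}$)
$Y = - \frac{3}{7114}$ ($Y = \frac{1}{- \frac{7255}{3} + 47} = \frac{1}{- \frac{7114}{3}} = - \frac{3}{7114} \approx -0.0004217$)
$\left(91 \left(-40\right) - Y\right) + h{\left(v{\left(-10,-14 \right)} \right)} = \left(91 \left(-40\right) - - \frac{3}{7114}\right) + \frac{99}{5} = \left(-3640 + \frac{3}{7114}\right) + \frac{99}{5} = - \frac{25894957}{7114} + \frac{99}{5} = - \frac{128770499}{35570}$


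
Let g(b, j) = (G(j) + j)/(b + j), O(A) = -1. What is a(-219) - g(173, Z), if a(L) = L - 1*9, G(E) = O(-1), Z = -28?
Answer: -1139/5 ≈ -227.80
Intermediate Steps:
G(E) = -1
a(L) = -9 + L (a(L) = L - 9 = -9 + L)
g(b, j) = (-1 + j)/(b + j)
a(-219) - g(173, Z) = (-9 - 219) - (-1 - 28)/(173 - 28) = -228 - (-29)/145 = -228 - 1*(-1/5) = -228 + 1/5 = -1139/5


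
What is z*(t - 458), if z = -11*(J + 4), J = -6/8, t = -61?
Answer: 74217/4 ≈ 18554.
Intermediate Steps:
J = -¾ (J = -6*⅛ = -¾ ≈ -0.75000)
z = -143/4 (z = -11*(-¾ + 4) = -11*13/4 = -143/4 ≈ -35.750)
z*(t - 458) = -143*(-61 - 458)/4 = -143/4*(-519) = 74217/4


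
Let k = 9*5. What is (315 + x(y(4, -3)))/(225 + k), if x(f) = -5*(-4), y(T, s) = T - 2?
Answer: 67/54 ≈ 1.2407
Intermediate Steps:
y(T, s) = -2 + T
x(f) = 20
k = 45
(315 + x(y(4, -3)))/(225 + k) = (315 + 20)/(225 + 45) = 335/270 = 335*(1/270) = 67/54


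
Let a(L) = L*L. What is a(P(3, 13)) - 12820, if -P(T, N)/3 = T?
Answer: -12739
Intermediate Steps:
P(T, N) = -3*T
a(L) = L**2
a(P(3, 13)) - 12820 = (-3*3)**2 - 12820 = (-9)**2 - 12820 = 81 - 12820 = -12739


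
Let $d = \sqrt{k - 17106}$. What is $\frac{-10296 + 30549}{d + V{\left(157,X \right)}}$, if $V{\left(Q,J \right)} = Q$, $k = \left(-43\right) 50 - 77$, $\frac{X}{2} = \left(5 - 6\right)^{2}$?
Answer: $\frac{3179721}{43982} - \frac{20253 i \sqrt{19333}}{43982} \approx 72.296 - 64.027 i$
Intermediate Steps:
$X = 2$ ($X = 2 \left(5 - 6\right)^{2} = 2 \left(-1\right)^{2} = 2 \cdot 1 = 2$)
$k = -2227$ ($k = -2150 - 77 = -2227$)
$d = i \sqrt{19333}$ ($d = \sqrt{-2227 - 17106} = \sqrt{-19333} = i \sqrt{19333} \approx 139.04 i$)
$\frac{-10296 + 30549}{d + V{\left(157,X \right)}} = \frac{-10296 + 30549}{i \sqrt{19333} + 157} = \frac{20253}{157 + i \sqrt{19333}}$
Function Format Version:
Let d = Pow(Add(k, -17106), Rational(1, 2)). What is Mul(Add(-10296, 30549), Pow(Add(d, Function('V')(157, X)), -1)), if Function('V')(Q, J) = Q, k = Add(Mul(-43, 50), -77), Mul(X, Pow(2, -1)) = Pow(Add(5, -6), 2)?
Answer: Add(Rational(3179721, 43982), Mul(Rational(-20253, 43982), I, Pow(19333, Rational(1, 2)))) ≈ Add(72.296, Mul(-64.027, I))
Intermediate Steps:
X = 2 (X = Mul(2, Pow(Add(5, -6), 2)) = Mul(2, Pow(-1, 2)) = Mul(2, 1) = 2)
k = -2227 (k = Add(-2150, -77) = -2227)
d = Mul(I, Pow(19333, Rational(1, 2))) (d = Pow(Add(-2227, -17106), Rational(1, 2)) = Pow(-19333, Rational(1, 2)) = Mul(I, Pow(19333, Rational(1, 2))) ≈ Mul(139.04, I))
Mul(Add(-10296, 30549), Pow(Add(d, Function('V')(157, X)), -1)) = Mul(Add(-10296, 30549), Pow(Add(Mul(I, Pow(19333, Rational(1, 2))), 157), -1)) = Mul(20253, Pow(Add(157, Mul(I, Pow(19333, Rational(1, 2)))), -1))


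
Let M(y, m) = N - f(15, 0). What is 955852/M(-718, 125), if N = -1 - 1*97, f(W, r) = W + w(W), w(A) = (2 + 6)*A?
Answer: -955852/233 ≈ -4102.4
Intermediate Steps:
w(A) = 8*A
f(W, r) = 9*W (f(W, r) = W + 8*W = 9*W)
N = -98 (N = -1 - 97 = -98)
M(y, m) = -233 (M(y, m) = -98 - 9*15 = -98 - 1*135 = -98 - 135 = -233)
955852/M(-718, 125) = 955852/(-233) = 955852*(-1/233) = -955852/233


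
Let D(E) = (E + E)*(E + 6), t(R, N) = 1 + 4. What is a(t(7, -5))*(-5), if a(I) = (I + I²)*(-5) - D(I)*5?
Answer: 3500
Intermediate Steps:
t(R, N) = 5
D(E) = 2*E*(6 + E) (D(E) = (2*E)*(6 + E) = 2*E*(6 + E))
a(I) = -5*I - 5*I² - 10*I*(6 + I) (a(I) = (I + I²)*(-5) - 2*I*(6 + I)*5 = (-5*I - 5*I²) - 10*I*(6 + I) = -5*I - 5*I² - 10*I*(6 + I))
a(t(7, -5))*(-5) = (5*5*(-13 - 3*5))*(-5) = (5*5*(-13 - 15))*(-5) = (5*5*(-28))*(-5) = -700*(-5) = 3500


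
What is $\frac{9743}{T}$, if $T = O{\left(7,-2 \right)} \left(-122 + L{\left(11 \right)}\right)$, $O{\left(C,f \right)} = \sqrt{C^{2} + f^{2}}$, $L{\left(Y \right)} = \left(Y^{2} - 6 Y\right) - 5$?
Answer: $- \frac{9743 \sqrt{53}}{3816} \approx -18.588$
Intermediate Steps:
$L{\left(Y \right)} = -5 + Y^{2} - 6 Y$
$T = - 72 \sqrt{53}$ ($T = \sqrt{7^{2} + \left(-2\right)^{2}} \left(-122 - \left(71 - 121\right)\right) = \sqrt{49 + 4} \left(-122 - -50\right) = \sqrt{53} \left(-122 + 50\right) = \sqrt{53} \left(-72\right) = - 72 \sqrt{53} \approx -524.17$)
$\frac{9743}{T} = \frac{9743}{\left(-72\right) \sqrt{53}} = 9743 \left(- \frac{\sqrt{53}}{3816}\right) = - \frac{9743 \sqrt{53}}{3816}$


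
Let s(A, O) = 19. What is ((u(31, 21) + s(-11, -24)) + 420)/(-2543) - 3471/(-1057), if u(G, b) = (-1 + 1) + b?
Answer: 8340533/2687951 ≈ 3.1029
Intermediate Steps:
u(G, b) = b (u(G, b) = 0 + b = b)
((u(31, 21) + s(-11, -24)) + 420)/(-2543) - 3471/(-1057) = ((21 + 19) + 420)/(-2543) - 3471/(-1057) = (40 + 420)*(-1/2543) - 3471*(-1/1057) = 460*(-1/2543) + 3471/1057 = -460/2543 + 3471/1057 = 8340533/2687951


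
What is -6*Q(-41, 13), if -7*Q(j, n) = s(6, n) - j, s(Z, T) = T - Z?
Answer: 288/7 ≈ 41.143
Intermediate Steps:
Q(j, n) = 6/7 - n/7 + j/7 (Q(j, n) = -((n - 1*6) - j)/7 = -((n - 6) - j)/7 = -((-6 + n) - j)/7 = -(-6 + n - j)/7 = 6/7 - n/7 + j/7)
-6*Q(-41, 13) = -6*(6/7 - ⅐*13 + (⅐)*(-41)) = -6*(6/7 - 13/7 - 41/7) = -6*(-48/7) = 288/7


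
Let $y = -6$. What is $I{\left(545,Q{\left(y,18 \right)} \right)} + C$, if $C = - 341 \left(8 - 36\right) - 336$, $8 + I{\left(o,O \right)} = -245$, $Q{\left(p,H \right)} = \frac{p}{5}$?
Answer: $8959$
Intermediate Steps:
$Q{\left(p,H \right)} = \frac{p}{5}$ ($Q{\left(p,H \right)} = p \frac{1}{5} = \frac{p}{5}$)
$I{\left(o,O \right)} = -253$ ($I{\left(o,O \right)} = -8 - 245 = -253$)
$C = 9212$ ($C = - 341 \left(8 - 36\right) - 336 = \left(-341\right) \left(-28\right) - 336 = 9548 - 336 = 9212$)
$I{\left(545,Q{\left(y,18 \right)} \right)} + C = -253 + 9212 = 8959$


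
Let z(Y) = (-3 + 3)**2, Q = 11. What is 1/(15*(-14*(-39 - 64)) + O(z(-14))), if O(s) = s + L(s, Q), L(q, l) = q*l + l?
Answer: 1/21641 ≈ 4.6209e-5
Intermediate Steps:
L(q, l) = l + l*q (L(q, l) = l*q + l = l + l*q)
z(Y) = 0 (z(Y) = 0**2 = 0)
O(s) = 11 + 12*s (O(s) = s + 11*(1 + s) = s + (11 + 11*s) = 11 + 12*s)
1/(15*(-14*(-39 - 64)) + O(z(-14))) = 1/(15*(-14*(-39 - 64)) + (11 + 12*0)) = 1/(15*(-14*(-103)) + (11 + 0)) = 1/(15*1442 + 11) = 1/(21630 + 11) = 1/21641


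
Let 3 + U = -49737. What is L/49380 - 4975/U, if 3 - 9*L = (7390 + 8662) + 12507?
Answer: 13176901/368424180 ≈ 0.035766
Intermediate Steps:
U = -49740 (U = -3 - 49737 = -49740)
L = -28556/9 (L = ⅓ - ((7390 + 8662) + 12507)/9 = ⅓ - (16052 + 12507)/9 = ⅓ - ⅑*28559 = ⅓ - 28559/9 = -28556/9 ≈ -3172.9)
L/49380 - 4975/U = -28556/9/49380 - 4975/(-49740) = -28556/9*1/49380 - 4975*(-1/49740) = -7139/111105 + 995/9948 = 13176901/368424180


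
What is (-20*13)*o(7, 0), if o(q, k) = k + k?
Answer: 0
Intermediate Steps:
o(q, k) = 2*k
(-20*13)*o(7, 0) = (-20*13)*(2*0) = -260*0 = 0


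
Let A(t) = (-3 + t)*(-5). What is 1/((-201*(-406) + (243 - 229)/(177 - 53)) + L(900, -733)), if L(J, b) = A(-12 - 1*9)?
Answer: 62/5067019 ≈ 1.2236e-5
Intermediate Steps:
A(t) = 15 - 5*t
L(J, b) = 120 (L(J, b) = 15 - 5*(-12 - 1*9) = 15 - 5*(-12 - 9) = 15 - 5*(-21) = 15 + 105 = 120)
1/((-201*(-406) + (243 - 229)/(177 - 53)) + L(900, -733)) = 1/((-201*(-406) + (243 - 229)/(177 - 53)) + 120) = 1/((81606 + 14/124) + 120) = 1/((81606 + 14*(1/124)) + 120) = 1/((81606 + 7/62) + 120) = 1/(5059579/62 + 120) = 1/(5067019/62) = 62/5067019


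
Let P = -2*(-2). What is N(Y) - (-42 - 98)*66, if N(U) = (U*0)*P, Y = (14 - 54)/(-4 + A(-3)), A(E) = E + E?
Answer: 9240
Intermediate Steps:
A(E) = 2*E
Y = 4 (Y = (14 - 54)/(-4 + 2*(-3)) = -40/(-4 - 6) = -40/(-10) = -40*(-⅒) = 4)
P = 4
N(U) = 0 (N(U) = (U*0)*4 = 0*4 = 0)
N(Y) - (-42 - 98)*66 = 0 - (-42 - 98)*66 = 0 - (-140)*66 = 0 - 1*(-9240) = 0 + 9240 = 9240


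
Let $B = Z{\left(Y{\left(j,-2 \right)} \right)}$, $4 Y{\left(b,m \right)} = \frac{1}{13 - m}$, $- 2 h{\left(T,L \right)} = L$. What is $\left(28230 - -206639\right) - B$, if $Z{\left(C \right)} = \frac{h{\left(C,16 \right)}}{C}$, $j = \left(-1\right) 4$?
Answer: $235349$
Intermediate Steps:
$h{\left(T,L \right)} = - \frac{L}{2}$
$j = -4$
$Y{\left(b,m \right)} = \frac{1}{4 \left(13 - m\right)}$
$Z{\left(C \right)} = - \frac{8}{C}$ ($Z{\left(C \right)} = \frac{\left(- \frac{1}{2}\right) 16}{C} = - \frac{8}{C}$)
$B = -480$ ($B = - \frac{8}{\left(-1\right) \frac{1}{-52 + 4 \left(-2\right)}} = - \frac{8}{\left(-1\right) \frac{1}{-52 - 8}} = - \frac{8}{\left(-1\right) \frac{1}{-60}} = - \frac{8}{\left(-1\right) \left(- \frac{1}{60}\right)} = - 8 \frac{1}{\frac{1}{60}} = \left(-8\right) 60 = -480$)
$\left(28230 - -206639\right) - B = \left(28230 - -206639\right) - -480 = \left(28230 + 206639\right) + 480 = 234869 + 480 = 235349$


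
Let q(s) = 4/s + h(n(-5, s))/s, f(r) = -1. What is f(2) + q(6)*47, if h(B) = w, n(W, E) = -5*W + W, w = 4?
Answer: 185/3 ≈ 61.667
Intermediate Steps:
n(W, E) = -4*W
h(B) = 4
q(s) = 8/s (q(s) = 4/s + 4/s = 8/s)
f(2) + q(6)*47 = -1 + (8/6)*47 = -1 + (8*(1/6))*47 = -1 + (4/3)*47 = -1 + 188/3 = 185/3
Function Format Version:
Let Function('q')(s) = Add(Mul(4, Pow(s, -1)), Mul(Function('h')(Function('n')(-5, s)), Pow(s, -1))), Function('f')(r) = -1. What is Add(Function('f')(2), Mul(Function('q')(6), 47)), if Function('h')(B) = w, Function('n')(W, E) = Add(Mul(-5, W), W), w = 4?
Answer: Rational(185, 3) ≈ 61.667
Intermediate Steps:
Function('n')(W, E) = Mul(-4, W)
Function('h')(B) = 4
Function('q')(s) = Mul(8, Pow(s, -1)) (Function('q')(s) = Add(Mul(4, Pow(s, -1)), Mul(4, Pow(s, -1))) = Mul(8, Pow(s, -1)))
Add(Function('f')(2), Mul(Function('q')(6), 47)) = Add(-1, Mul(Mul(8, Pow(6, -1)), 47)) = Add(-1, Mul(Mul(8, Rational(1, 6)), 47)) = Add(-1, Mul(Rational(4, 3), 47)) = Add(-1, Rational(188, 3)) = Rational(185, 3)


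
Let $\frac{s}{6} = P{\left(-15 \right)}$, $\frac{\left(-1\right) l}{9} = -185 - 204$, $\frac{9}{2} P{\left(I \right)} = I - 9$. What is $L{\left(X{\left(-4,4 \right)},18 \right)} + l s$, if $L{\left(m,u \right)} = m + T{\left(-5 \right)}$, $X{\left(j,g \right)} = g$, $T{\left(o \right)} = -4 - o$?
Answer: $-112027$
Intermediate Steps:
$P{\left(I \right)} = -2 + \frac{2 I}{9}$ ($P{\left(I \right)} = \frac{2 \left(I - 9\right)}{9} = \frac{2 \left(-9 + I\right)}{9} = -2 + \frac{2 I}{9}$)
$L{\left(m,u \right)} = 1 + m$ ($L{\left(m,u \right)} = m - -1 = m + \left(-4 + 5\right) = m + 1 = 1 + m$)
$l = 3501$ ($l = - 9 \left(-185 - 204\right) = \left(-9\right) \left(-389\right) = 3501$)
$s = -32$ ($s = 6 \left(-2 + \frac{2}{9} \left(-15\right)\right) = 6 \left(-2 - \frac{10}{3}\right) = 6 \left(- \frac{16}{3}\right) = -32$)
$L{\left(X{\left(-4,4 \right)},18 \right)} + l s = \left(1 + 4\right) + 3501 \left(-32\right) = 5 - 112032 = -112027$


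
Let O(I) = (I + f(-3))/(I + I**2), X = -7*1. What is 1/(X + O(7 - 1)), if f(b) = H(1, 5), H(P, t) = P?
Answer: -6/41 ≈ -0.14634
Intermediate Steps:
X = -7
f(b) = 1
O(I) = (1 + I)/(I + I**2) (O(I) = (I + 1)/(I + I**2) = (1 + I)/(I + I**2))
1/(X + O(7 - 1)) = 1/(-7 + 1/(7 - 1)) = 1/(-7 + 1/6) = 1/(-41/6) = -6/41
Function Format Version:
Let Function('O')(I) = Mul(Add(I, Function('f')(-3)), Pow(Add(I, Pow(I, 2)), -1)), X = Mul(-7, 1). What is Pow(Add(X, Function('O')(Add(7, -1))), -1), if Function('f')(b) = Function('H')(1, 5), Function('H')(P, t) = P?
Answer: Rational(-6, 41) ≈ -0.14634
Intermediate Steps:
X = -7
Function('f')(b) = 1
Function('O')(I) = Mul(Pow(Add(I, Pow(I, 2)), -1), Add(1, I)) (Function('O')(I) = Mul(Add(I, 1), Pow(Add(I, Pow(I, 2)), -1)) = Mul(Add(1, I), Pow(Add(I, Pow(I, 2)), -1)) = Mul(Pow(Add(I, Pow(I, 2)), -1), Add(1, I)))
Pow(Add(X, Function('O')(Add(7, -1))), -1) = Pow(Add(-7, Pow(Add(7, -1), -1)), -1) = Pow(Add(-7, Pow(6, -1)), -1) = Pow(Add(-7, Rational(1, 6)), -1) = Pow(Rational(-41, 6), -1) = Rational(-6, 41)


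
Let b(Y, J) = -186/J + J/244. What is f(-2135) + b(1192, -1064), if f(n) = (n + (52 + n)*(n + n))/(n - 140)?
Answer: -1650749383/421876 ≈ -3912.9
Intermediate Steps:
b(Y, J) = -186/J + J/244 (b(Y, J) = -186/J + J*(1/244) = -186/J + J/244)
f(n) = (n + 2*n*(52 + n))/(-140 + n) (f(n) = (n + (52 + n)*(2*n))/(-140 + n) = (n + 2*n*(52 + n))/(-140 + n))
f(-2135) + b(1192, -1064) = -2135*(105 + 2*(-2135))/(-140 - 2135) + (-186/(-1064) + (1/244)*(-1064)) = -2135*(105 - 4270)/(-2275) + (-186*(-1/1064) - 266/61) = -2135*(-1/2275)*(-4165) + (93/532 - 266/61) = -50813/13 - 135839/32452 = -1650749383/421876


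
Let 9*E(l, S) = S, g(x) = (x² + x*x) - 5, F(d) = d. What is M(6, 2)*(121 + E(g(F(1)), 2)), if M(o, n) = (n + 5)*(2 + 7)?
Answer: 7637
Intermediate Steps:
g(x) = -5 + 2*x² (g(x) = (x² + x²) - 5 = 2*x² - 5 = -5 + 2*x²)
E(l, S) = S/9
M(o, n) = 45 + 9*n (M(o, n) = (5 + n)*9 = 45 + 9*n)
M(6, 2)*(121 + E(g(F(1)), 2)) = (45 + 9*2)*(121 + (⅑)*2) = (45 + 18)*(121 + 2/9) = 63*(1091/9) = 7637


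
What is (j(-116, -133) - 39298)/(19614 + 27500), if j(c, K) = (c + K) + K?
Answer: -19840/23557 ≈ -0.84221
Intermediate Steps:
j(c, K) = c + 2*K (j(c, K) = (K + c) + K = c + 2*K)
(j(-116, -133) - 39298)/(19614 + 27500) = ((-116 + 2*(-133)) - 39298)/(19614 + 27500) = ((-116 - 266) - 39298)/47114 = (-382 - 39298)*(1/47114) = -39680*1/47114 = -19840/23557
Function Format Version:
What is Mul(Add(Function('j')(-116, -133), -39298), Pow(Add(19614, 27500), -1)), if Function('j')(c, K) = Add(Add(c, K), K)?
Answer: Rational(-19840, 23557) ≈ -0.84221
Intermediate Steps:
Function('j')(c, K) = Add(c, Mul(2, K)) (Function('j')(c, K) = Add(Add(K, c), K) = Add(c, Mul(2, K)))
Mul(Add(Function('j')(-116, -133), -39298), Pow(Add(19614, 27500), -1)) = Mul(Add(Add(-116, Mul(2, -133)), -39298), Pow(Add(19614, 27500), -1)) = Mul(Add(Add(-116, -266), -39298), Pow(47114, -1)) = Mul(Add(-382, -39298), Rational(1, 47114)) = Mul(-39680, Rational(1, 47114)) = Rational(-19840, 23557)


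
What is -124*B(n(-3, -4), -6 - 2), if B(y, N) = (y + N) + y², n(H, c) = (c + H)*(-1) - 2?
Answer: -2728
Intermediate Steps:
n(H, c) = -2 - H - c (n(H, c) = (H + c)*(-1) - 2 = (-H - c) - 2 = -2 - H - c)
B(y, N) = N + y + y² (B(y, N) = (N + y) + y² = N + y + y²)
-124*B(n(-3, -4), -6 - 2) = -124*((-6 - 2) + (-2 - 1*(-3) - 1*(-4)) + (-2 - 1*(-3) - 1*(-4))²) = -124*(-8 + (-2 + 3 + 4) + (-2 + 3 + 4)²) = -124*(-8 + 5 + 5²) = -124*(-8 + 5 + 25) = -124*22 = -2728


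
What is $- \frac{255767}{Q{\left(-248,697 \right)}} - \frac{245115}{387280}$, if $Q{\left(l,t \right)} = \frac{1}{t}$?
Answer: $- \frac{13808050109167}{77456} \approx -1.7827 \cdot 10^{8}$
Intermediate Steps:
$- \frac{255767}{Q{\left(-248,697 \right)}} - \frac{245115}{387280} = - \frac{255767}{\frac{1}{697}} - \frac{245115}{387280} = - 255767 \frac{1}{\frac{1}{697}} - \frac{49023}{77456} = \left(-255767\right) 697 - \frac{49023}{77456} = -178269599 - \frac{49023}{77456} = - \frac{13808050109167}{77456}$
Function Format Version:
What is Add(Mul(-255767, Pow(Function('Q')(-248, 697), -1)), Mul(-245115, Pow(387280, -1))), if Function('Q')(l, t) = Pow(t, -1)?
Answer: Rational(-13808050109167, 77456) ≈ -1.7827e+8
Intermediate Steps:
Add(Mul(-255767, Pow(Function('Q')(-248, 697), -1)), Mul(-245115, Pow(387280, -1))) = Add(Mul(-255767, Pow(Pow(697, -1), -1)), Mul(-245115, Pow(387280, -1))) = Add(Mul(-255767, Pow(Rational(1, 697), -1)), Mul(-245115, Rational(1, 387280))) = Add(Mul(-255767, 697), Rational(-49023, 77456)) = Add(-178269599, Rational(-49023, 77456)) = Rational(-13808050109167, 77456)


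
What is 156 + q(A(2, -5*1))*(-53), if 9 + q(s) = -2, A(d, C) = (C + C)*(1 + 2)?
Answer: 739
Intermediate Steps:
A(d, C) = 6*C (A(d, C) = (2*C)*3 = 6*C)
q(s) = -11 (q(s) = -9 - 2 = -11)
156 + q(A(2, -5*1))*(-53) = 156 - 11*(-53) = 156 + 583 = 739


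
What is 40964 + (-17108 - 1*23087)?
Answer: 769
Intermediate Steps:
40964 + (-17108 - 1*23087) = 40964 + (-17108 - 23087) = 40964 - 40195 = 769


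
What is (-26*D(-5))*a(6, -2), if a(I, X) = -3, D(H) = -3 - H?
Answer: 156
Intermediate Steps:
(-26*D(-5))*a(6, -2) = -26*(-3 - 1*(-5))*(-3) = -26*(-3 + 5)*(-3) = -26*2*(-3) = -52*(-3) = 156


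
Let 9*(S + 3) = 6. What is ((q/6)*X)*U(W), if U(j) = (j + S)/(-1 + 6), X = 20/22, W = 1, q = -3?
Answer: 4/33 ≈ 0.12121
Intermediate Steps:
S = -7/3 (S = -3 + (⅑)*6 = -3 + ⅔ = -7/3 ≈ -2.3333)
X = 10/11 (X = 20*(1/22) = 10/11 ≈ 0.90909)
U(j) = -7/15 + j/5 (U(j) = (j - 7/3)/(-1 + 6) = (-7/3 + j)/5 = (-7/3 + j)*(⅕) = -7/15 + j/5)
((q/6)*X)*U(W) = (-3/6*(10/11))*(-7/15 + (⅕)*1) = (-3*⅙*(10/11))*(-7/15 + ⅕) = -½*10/11*(-4/15) = -5/11*(-4/15) = 4/33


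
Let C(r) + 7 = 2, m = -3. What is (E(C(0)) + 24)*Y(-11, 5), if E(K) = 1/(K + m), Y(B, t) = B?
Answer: -2101/8 ≈ -262.63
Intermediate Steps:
C(r) = -5 (C(r) = -7 + 2 = -5)
E(K) = 1/(-3 + K) (E(K) = 1/(K - 3) = 1/(-3 + K))
(E(C(0)) + 24)*Y(-11, 5) = (1/(-3 - 5) + 24)*(-11) = (1/(-8) + 24)*(-11) = (-1/8 + 24)*(-11) = (191/8)*(-11) = -2101/8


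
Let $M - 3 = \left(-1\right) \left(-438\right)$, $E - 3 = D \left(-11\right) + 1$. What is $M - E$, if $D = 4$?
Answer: $481$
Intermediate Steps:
$E = -40$ ($E = 3 + \left(4 \left(-11\right) + 1\right) = 3 + \left(-44 + 1\right) = 3 - 43 = -40$)
$M = 441$ ($M = 3 - -438 = 3 + 438 = 441$)
$M - E = 441 - -40 = 441 + 40 = 481$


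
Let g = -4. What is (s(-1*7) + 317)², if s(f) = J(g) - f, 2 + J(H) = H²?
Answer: 114244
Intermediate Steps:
J(H) = -2 + H²
s(f) = 14 - f (s(f) = (-2 + (-4)²) - f = (-2 + 16) - f = 14 - f)
(s(-1*7) + 317)² = ((14 - (-1)*7) + 317)² = ((14 - 1*(-7)) + 317)² = ((14 + 7) + 317)² = (21 + 317)² = 338² = 114244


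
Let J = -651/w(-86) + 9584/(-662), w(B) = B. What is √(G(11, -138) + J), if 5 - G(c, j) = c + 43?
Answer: I*√45302642690/28466 ≈ 7.4771*I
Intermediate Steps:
G(c, j) = -38 - c (G(c, j) = 5 - (c + 43) = 5 - (43 + c) = 5 + (-43 - c) = -38 - c)
J = -196631/28466 (J = -651/(-86) + 9584/(-662) = -651*(-1/86) + 9584*(-1/662) = 651/86 - 4792/331 = -196631/28466 ≈ -6.9076)
√(G(11, -138) + J) = √((-38 - 1*11) - 196631/28466) = √((-38 - 11) - 196631/28466) = √(-49 - 196631/28466) = √(-1591465/28466) = I*√45302642690/28466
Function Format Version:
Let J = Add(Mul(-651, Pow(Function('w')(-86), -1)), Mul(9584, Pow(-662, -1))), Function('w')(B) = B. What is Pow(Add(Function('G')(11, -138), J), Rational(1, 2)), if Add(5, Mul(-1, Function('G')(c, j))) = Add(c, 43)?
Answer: Mul(Rational(1, 28466), I, Pow(45302642690, Rational(1, 2))) ≈ Mul(7.4771, I)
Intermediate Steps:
Function('G')(c, j) = Add(-38, Mul(-1, c)) (Function('G')(c, j) = Add(5, Mul(-1, Add(c, 43))) = Add(5, Mul(-1, Add(43, c))) = Add(5, Add(-43, Mul(-1, c))) = Add(-38, Mul(-1, c)))
J = Rational(-196631, 28466) (J = Add(Mul(-651, Pow(-86, -1)), Mul(9584, Pow(-662, -1))) = Add(Mul(-651, Rational(-1, 86)), Mul(9584, Rational(-1, 662))) = Add(Rational(651, 86), Rational(-4792, 331)) = Rational(-196631, 28466) ≈ -6.9076)
Pow(Add(Function('G')(11, -138), J), Rational(1, 2)) = Pow(Add(Add(-38, Mul(-1, 11)), Rational(-196631, 28466)), Rational(1, 2)) = Pow(Add(Add(-38, -11), Rational(-196631, 28466)), Rational(1, 2)) = Pow(Add(-49, Rational(-196631, 28466)), Rational(1, 2)) = Pow(Rational(-1591465, 28466), Rational(1, 2)) = Mul(Rational(1, 28466), I, Pow(45302642690, Rational(1, 2)))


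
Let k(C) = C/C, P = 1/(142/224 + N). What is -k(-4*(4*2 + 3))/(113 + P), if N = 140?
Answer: -15751/1779975 ≈ -0.0088490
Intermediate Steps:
P = 112/15751 (P = 1/(142/224 + 140) = 1/(142*(1/224) + 140) = 1/(71/112 + 140) = 1/(15751/112) = 112/15751 ≈ 0.0071107)
k(C) = 1
-k(-4*(4*2 + 3))/(113 + P) = -1/(113 + 112/15751) = -1/1779975/15751 = -15751/1779975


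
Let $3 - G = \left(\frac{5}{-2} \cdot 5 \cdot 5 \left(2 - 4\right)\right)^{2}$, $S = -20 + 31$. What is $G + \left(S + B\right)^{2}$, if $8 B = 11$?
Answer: $- \frac{990007}{64} \approx -15469.0$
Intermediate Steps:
$B = \frac{11}{8}$ ($B = \frac{1}{8} \cdot 11 = \frac{11}{8} \approx 1.375$)
$S = 11$
$G = -15622$ ($G = 3 - \left(\frac{5}{-2} \cdot 5 \cdot 5 \left(2 - 4\right)\right)^{2} = 3 - \left(5 \left(- \frac{1}{2}\right) 5 \cdot 5 \left(-2\right)\right)^{2} = 3 - \left(\left(- \frac{5}{2}\right) 5 \left(-10\right)\right)^{2} = 3 - \left(\left(- \frac{25}{2}\right) \left(-10\right)\right)^{2} = 3 - 125^{2} = 3 - 15625 = -15622$)
$G + \left(S + B\right)^{2} = -15622 + \left(11 + \frac{11}{8}\right)^{2} = -15622 + \left(\frac{99}{8}\right)^{2} = -15622 + \frac{9801}{64} = - \frac{990007}{64}$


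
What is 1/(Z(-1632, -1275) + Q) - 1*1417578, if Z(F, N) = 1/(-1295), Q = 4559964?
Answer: -8371015516694767/5905153379 ≈ -1.4176e+6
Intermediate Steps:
Z(F, N) = -1/1295
1/(Z(-1632, -1275) + Q) - 1*1417578 = 1/(-1/1295 + 4559964) - 1*1417578 = 1/(5905153379/1295) - 1417578 = 1295/5905153379 - 1417578 = -8371015516694767/5905153379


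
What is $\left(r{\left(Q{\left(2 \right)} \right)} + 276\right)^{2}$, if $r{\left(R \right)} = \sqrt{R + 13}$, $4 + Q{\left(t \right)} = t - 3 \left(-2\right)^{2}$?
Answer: $\left(276 + i\right)^{2} \approx 76175.0 + 552.0 i$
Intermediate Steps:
$Q{\left(t \right)} = -16 + t$ ($Q{\left(t \right)} = -4 + \left(t - 3 \left(-2\right)^{2}\right) = -4 + \left(t - 12\right) = -4 + \left(-12 + t\right) = -16 + t$)
$r{\left(R \right)} = \sqrt{13 + R}$
$\left(r{\left(Q{\left(2 \right)} \right)} + 276\right)^{2} = \left(\sqrt{13 + \left(-16 + 2\right)} + 276\right)^{2} = \left(\sqrt{13 - 14} + 276\right)^{2} = \left(\sqrt{-1} + 276\right)^{2} = \left(i + 276\right)^{2} = \left(276 + i\right)^{2}$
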